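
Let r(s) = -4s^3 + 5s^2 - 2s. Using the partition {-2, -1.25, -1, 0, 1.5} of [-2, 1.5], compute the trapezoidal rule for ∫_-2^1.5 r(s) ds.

33

Subinterval widths: 0.75, 0.25, 1, 1.5.
r(-2) = 56, r(-1.25) = 18.125, r(-1) = 11, r(0) = 0, r(1.5) = -5.25.
On each subinterval the trapezoid contributes (Δs_i/2)·[r(s_{i-1}) + r(s_i)].
Sum = 33.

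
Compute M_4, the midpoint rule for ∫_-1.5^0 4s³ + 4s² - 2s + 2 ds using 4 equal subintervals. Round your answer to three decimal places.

4.775

Δs = (0 − (-1.5))/4 = 0.375.
Midpoints: -1.3125, -0.9375, -0.5625, -0.1875.
f(-1.3125) = 2531/1024, f(-0.9375) = 4193/1024, f(-0.5625) = 3767/1024, f(-0.1875) = 2549/1024.
Sum = Δs · [f(-1.3125) + f(-0.9375) + f(-0.5625) + f(-0.1875)].
Sum ≈ 4.775.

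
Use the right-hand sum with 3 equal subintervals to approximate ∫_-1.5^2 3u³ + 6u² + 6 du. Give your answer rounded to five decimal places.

Δu = (2 − (-1.5))/3 = 7/6.
Right endpoints: -1/3, 5/6, 2.
f(-1/3) = 59/9, f(5/6) = 857/72, f(2) = 54.
Sum = Δu · [f(-1/3) + f(5/6) + f(2)].
Sum ≈ 84.53472.

84.53472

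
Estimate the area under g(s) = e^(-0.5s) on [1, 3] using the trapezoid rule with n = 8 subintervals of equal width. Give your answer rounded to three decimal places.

Δs = (3 − 1)/8 = 0.25.
g(1) ≈ 0.607, g(1.25) ≈ 0.535, g(1.5) ≈ 0.472, g(1.75) ≈ 0.417, g(2) ≈ 0.368, g(2.25) ≈ 0.325, g(2.5) ≈ 0.287, g(2.75) ≈ 0.253, g(3) ≈ 0.223.
T_8 = (Δs/2)·[g(s_0) + 2g(s_1) + ... + 2g(s_{7}) + g(s_8)].
Sum ≈ 0.768.

0.768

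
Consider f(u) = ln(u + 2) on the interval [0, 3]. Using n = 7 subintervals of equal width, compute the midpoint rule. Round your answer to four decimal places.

3.6632

Δu = (3 − 0)/7 = 3/7.
Midpoints: 3/14, 9/14, 15/14, 1.5, 27/14, 33/14, 39/14.
f(3/14) ≈ 0.7949, f(9/14) ≈ 0.9719, f(15/14) ≈ 1.1221, f(1.5) ≈ 1.2528, f(27/14) ≈ 1.3683, f(33/14) ≈ 1.4718, f(39/14) ≈ 1.5656.
Sum = Δu · [f(3/14) + f(9/14) + f(15/14) + ...].
Sum ≈ 3.6632.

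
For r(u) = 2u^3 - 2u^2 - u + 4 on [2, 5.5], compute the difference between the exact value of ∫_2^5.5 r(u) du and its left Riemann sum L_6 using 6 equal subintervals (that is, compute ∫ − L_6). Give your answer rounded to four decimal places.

71.9829

Exact integral: ∫_2^5.5 r(u) du ≈ 344.822917.
L_6 ≈ 272.839988.
Error ≈ 344.822917 − 272.839988 ≈ 71.9829.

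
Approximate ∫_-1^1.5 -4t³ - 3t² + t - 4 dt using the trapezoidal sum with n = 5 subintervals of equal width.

Δt = (1.5 − (-1))/5 = 0.5.
f(-1) = -4, f(-0.5) = -4.75, f(0) = -4, f(0.5) = -4.75, f(1) = -10, f(1.5) = -22.75.
T_5 = (Δt/2)·[f(t_0) + 2f(t_1) + ... + 2f(t_{4}) + f(t_5)].
Sum = -18.4375.

-18.4375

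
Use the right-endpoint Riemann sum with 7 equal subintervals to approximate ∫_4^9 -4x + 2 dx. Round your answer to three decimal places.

Δx = (9 − 4)/7 = 5/7.
Right endpoints: 33/7, 38/7, 43/7, 48/7, 53/7, 58/7, 9.
f(33/7) = -118/7, f(38/7) = -138/7, f(43/7) = -158/7, f(48/7) = -178/7, f(53/7) = -198/7, f(58/7) = -218/7, f(9) = -34.
Sum = Δx · [f(33/7) + f(38/7) + f(43/7) + ...].
Sum ≈ -127.143.

-127.143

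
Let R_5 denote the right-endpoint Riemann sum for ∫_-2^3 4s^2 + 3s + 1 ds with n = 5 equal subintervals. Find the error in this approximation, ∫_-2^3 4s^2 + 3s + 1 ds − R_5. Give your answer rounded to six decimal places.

Exact integral: ∫_-2^3 f(s) ds ≈ 59.16666667.
R_5 = 80.
Error ≈ 59.16666667 − 80 ≈ -20.833333.

-20.833333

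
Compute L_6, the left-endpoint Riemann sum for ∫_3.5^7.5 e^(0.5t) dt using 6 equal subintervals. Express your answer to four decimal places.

Δt = (7.5 − 3.5)/6 = 2/3.
Left endpoints: 3.5, 25/6, 29/6, 5.5, 37/6, 41/6.
f(3.5) ≈ 5.7546, f(25/6) ≈ 8.0312, f(29/6) ≈ 11.2084, f(5.5) ≈ 15.6426, f(37/6) ≈ 21.8311, f(41/6) ≈ 30.4677.
Sum = Δt · [f(3.5) + f(25/6) + f(29/6) + ...].
Sum ≈ 61.9571.

61.9571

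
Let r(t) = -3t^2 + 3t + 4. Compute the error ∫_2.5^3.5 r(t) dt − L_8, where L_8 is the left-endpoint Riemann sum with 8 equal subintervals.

Exact integral: ∫_2.5^3.5 r(t) dt = -14.25.
L_8 = -13.3203125.
Error = -14.25 − (-13.3203125) = -0.9296875.

-0.9296875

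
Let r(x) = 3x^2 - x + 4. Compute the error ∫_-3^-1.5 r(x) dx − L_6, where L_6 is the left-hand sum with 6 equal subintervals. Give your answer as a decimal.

-2.765625

Exact integral: ∫_-3^-1.5 r(x) dx = 33.
L_6 = 35.765625.
Error = 33 − 35.765625 = -2.765625.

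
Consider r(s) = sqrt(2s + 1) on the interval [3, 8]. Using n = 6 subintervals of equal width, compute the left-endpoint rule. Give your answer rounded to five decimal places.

Δs = (8 − 3)/6 = 5/6.
Left endpoints: 3, 23/6, 14/3, 5.5, 19/3, 43/6.
r(3) ≈ 2.64575, r(23/6) ≈ 2.94392, r(14/3) ≈ 3.21455, r(5.5) ≈ 3.46410, r(19/3) ≈ 3.69685, r(43/6) ≈ 3.91578.
Sum = Δs · [r(3) + r(23/6) + r(14/3) + ...].
Sum ≈ 16.56746.

16.56746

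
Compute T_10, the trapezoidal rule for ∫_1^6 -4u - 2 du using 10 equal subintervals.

Δu = (6 − 1)/10 = 0.5.
f(1) = -6, f(1.5) = -8, f(2) = -10, f(2.5) = -12, f(3) = -14, f(3.5) = -16, f(4) = -18, f(4.5) = -20, f(5) = -22, f(5.5) = -24, f(6) = -26.
T_10 = (Δu/2)·[f(u_0) + 2f(u_1) + ... + 2f(u_{9}) + f(u_10)].
Sum = -80.

-80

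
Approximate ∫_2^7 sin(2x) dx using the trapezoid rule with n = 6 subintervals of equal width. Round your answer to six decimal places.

-0.299175

Δx = (7 − 2)/6 = 5/6.
f(2) ≈ -0.756802, f(17/6) ≈ -0.578198, f(11/3) ≈ 0.867497, f(4.5) ≈ 0.412118, f(16/3) ≈ -0.946396, f(37/6) ≈ -0.230934, f(7) ≈ 0.990607.
T_6 = (Δx/2)·[f(x_0) + 2f(x_1) + ... + 2f(x_{5}) + f(x_6)].
Sum ≈ -0.299175.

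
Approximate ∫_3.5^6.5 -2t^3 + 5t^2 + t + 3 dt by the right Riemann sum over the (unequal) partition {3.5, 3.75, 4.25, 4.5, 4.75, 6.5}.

-651.78125

Subinterval widths: 0.25, 0.5, 0.25, 0.25, 1.75.
Right endpoints: 3.75, 4.25, 4.5, 4.75, 6.5.
f(3.75) = -28.40625, f(4.25) = -55.96875, f(4.5) = -73.5, f(4.75) = -93.78125, f(6.5) = -328.5.
Sum = Σ Δt_i · f(t_i).
Sum = -651.78125.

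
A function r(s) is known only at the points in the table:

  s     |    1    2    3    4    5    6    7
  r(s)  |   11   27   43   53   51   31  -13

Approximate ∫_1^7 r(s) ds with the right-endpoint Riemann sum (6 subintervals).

192

Δs = 1.
Sum = 1·[27 + 43 + 53 + 51 + 31 + (-13)] = 192.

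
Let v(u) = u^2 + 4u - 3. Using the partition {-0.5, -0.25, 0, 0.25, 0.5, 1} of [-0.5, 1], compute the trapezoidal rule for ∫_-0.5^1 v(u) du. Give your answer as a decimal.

-2.59375

Subinterval widths: 0.25, 0.25, 0.25, 0.25, 0.5.
v(-0.5) = -4.75, v(-0.25) = -3.9375, v(0) = -3, v(0.25) = -1.9375, v(0.5) = -0.75, v(1) = 2.
On each subinterval the trapezoid contributes (Δu_i/2)·[v(u_{i-1}) + v(u_i)].
Sum = -2.59375.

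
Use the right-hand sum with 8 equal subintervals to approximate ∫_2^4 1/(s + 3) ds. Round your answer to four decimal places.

Δs = (4 − 2)/8 = 0.25.
Right endpoints: 2.25, 2.5, 2.75, 3, 3.25, 3.5, 3.75, 4.
f(2.25) = 4/21, f(2.5) = 2/11, f(2.75) = 4/23, f(3) = 1/6, f(3.25) = 0.16, f(3.5) = 2/13, f(3.75) = 4/27, f(4) = 1/7.
Sum = Δs · [f(2.25) + f(2.5) + f(2.75) + ...].
Sum ≈ 0.3294.

0.3294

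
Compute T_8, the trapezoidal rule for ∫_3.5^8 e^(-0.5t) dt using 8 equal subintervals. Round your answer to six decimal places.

0.312963

Δt = (8 − 3.5)/8 = 0.5625.
f(3.5) ≈ 0.173774, f(4.0625) ≈ 0.131171, f(4.625) ≈ 0.099013, f(5.1875) ≈ 0.074739, f(5.75) ≈ 0.056416, f(6.3125) ≈ 0.042585, f(6.875) ≈ 0.032145, f(7.4375) ≈ 0.024264, f(8) ≈ 0.018316.
T_8 = (Δt/2)·[f(t_0) + 2f(t_1) + ... + 2f(t_{7}) + f(t_8)].
Sum ≈ 0.312963.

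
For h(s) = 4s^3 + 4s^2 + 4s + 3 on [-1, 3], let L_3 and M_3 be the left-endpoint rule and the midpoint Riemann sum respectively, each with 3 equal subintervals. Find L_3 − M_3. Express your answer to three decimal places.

-78.222

L_3 ≈ 57.62963.
M_3 ≈ 135.85185.
L_3 − M_3 ≈ -78.222.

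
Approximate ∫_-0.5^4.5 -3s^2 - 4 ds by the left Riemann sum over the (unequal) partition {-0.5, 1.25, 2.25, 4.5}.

-60.171875

Subinterval widths: 1.75, 1, 2.25.
Left endpoints: -0.5, 1.25, 2.25.
f(-0.5) = -4.75, f(1.25) = -8.6875, f(2.25) = -19.1875.
Sum = Σ Δs_i · f(s_i).
Sum = -60.171875.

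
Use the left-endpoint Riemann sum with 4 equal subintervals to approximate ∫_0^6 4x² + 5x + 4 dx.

Δx = (6 − 0)/4 = 1.5.
Left endpoints: 0, 1.5, 3, 4.5.
f(0) = 4, f(1.5) = 20.5, f(3) = 55, f(4.5) = 107.5.
Sum = Δx · [f(0) + f(1.5) + f(3) + f(4.5)].
Sum = 280.5.

280.5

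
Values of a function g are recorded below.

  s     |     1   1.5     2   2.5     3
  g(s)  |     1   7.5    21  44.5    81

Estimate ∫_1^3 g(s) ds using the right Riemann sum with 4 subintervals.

Δs = 0.5.
Sum = 0.5·[7.5 + 21 + 44.5 + 81] = 77.

77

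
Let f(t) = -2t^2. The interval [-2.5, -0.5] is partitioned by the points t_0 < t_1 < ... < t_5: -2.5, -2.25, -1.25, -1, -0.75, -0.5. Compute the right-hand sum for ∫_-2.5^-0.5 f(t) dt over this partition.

-6.5625

Subinterval widths: 0.25, 1, 0.25, 0.25, 0.25.
Right endpoints: -2.25, -1.25, -1, -0.75, -0.5.
f(-2.25) = -10.125, f(-1.25) = -3.125, f(-1) = -2, f(-0.75) = -1.125, f(-0.5) = -0.5.
Sum = Σ Δt_i · f(t_i).
Sum = -6.5625.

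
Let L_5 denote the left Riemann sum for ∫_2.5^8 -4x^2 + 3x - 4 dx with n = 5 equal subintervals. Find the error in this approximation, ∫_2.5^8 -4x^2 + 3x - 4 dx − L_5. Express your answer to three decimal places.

Exact integral: ∫_2.5^8 f(x) dx ≈ -597.20833.
L_5 = -483.67.
Error ≈ -597.20833 − (-483.67) ≈ -113.538.

-113.538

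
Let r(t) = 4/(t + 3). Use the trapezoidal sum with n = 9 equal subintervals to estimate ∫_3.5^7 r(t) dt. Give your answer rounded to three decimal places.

Δt = (7 − 3.5)/9 = 7/18.
r(3.5) = 8/13, r(35/9) = 18/31, r(77/18) = 72/131, r(14/3) = 12/23, r(91/18) = 72/145, r(49/9) = 9/19, r(35/6) = 24/53, r(56/9) = 36/83, r(119/18) = 72/173, r(7) = 0.4.
T_9 = (Δt/2)·[r(t_0) + 2r(t_1) + ... + 2r(t_{8}) + r(t_9)].
Sum ≈ 1.724.

1.724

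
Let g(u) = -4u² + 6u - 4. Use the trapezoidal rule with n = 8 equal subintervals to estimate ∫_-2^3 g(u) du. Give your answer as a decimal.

-52.96875

Δu = (3 − (-2))/8 = 0.625.
g(-2) = -32, g(-1.375) = -19.8125, g(-0.75) = -10.75, g(-0.125) = -4.8125, g(0.5) = -2, g(1.125) = -2.3125, g(1.75) = -5.75, g(2.375) = -12.3125, g(3) = -22.
T_8 = (Δu/2)·[g(u_0) + 2g(u_1) + ... + 2g(u_{7}) + g(u_8)].
Sum = -52.96875.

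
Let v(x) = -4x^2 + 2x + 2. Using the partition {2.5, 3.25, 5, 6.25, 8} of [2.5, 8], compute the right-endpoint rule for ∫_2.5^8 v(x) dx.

Subinterval widths: 0.75, 1.75, 1.25, 1.75.
Right endpoints: 3.25, 5, 6.25, 8.
v(3.25) = -33.75, v(5) = -88, v(6.25) = -141.75, v(8) = -238.
Sum = Σ Δx_i · v(x_i).
Sum = -773.

-773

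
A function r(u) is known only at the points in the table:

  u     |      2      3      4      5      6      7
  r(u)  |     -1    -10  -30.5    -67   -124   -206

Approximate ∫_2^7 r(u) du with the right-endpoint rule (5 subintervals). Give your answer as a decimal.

-437.5

Δu = 1.
Sum = 1·[(-10) + (-30.5) + (-67) + (-124) + (-206)] = -437.5.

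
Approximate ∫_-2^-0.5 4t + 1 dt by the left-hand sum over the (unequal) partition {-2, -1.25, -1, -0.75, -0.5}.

-7.5

Subinterval widths: 0.75, 0.25, 0.25, 0.25.
Left endpoints: -2, -1.25, -1, -0.75.
f(-2) = -7, f(-1.25) = -4, f(-1) = -3, f(-0.75) = -2.
Sum = Σ Δt_i · f(t_i).
Sum = -7.5.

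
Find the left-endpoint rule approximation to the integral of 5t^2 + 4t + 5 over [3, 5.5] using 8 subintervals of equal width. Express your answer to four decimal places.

269.3311

Δt = (5.5 − 3)/8 = 0.3125.
Left endpoints: 3, 3.3125, 3.625, 3.9375, 4.25, 4.5625, 4.875, 5.1875.
f(3) = 62, f(3.3125) = 73.11328125, f(3.625) = 85.203125, f(3.9375) = 98.26953125, f(4.25) = 112.3125, f(4.5625) = 127.33203125, f(4.875) = 143.328125, f(5.1875) = 160.30078125.
Sum = Δt · [f(3) + f(3.3125) + f(3.625) + ...].
Sum ≈ 269.3311.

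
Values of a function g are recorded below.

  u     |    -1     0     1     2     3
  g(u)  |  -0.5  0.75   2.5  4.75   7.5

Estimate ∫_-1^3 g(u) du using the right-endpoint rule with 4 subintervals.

15.5

Δu = 1.
Sum = 1·[0.75 + 2.5 + 4.75 + 7.5] = 15.5.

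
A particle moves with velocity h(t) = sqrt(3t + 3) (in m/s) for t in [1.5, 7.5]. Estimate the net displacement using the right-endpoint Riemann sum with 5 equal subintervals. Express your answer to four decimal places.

25.4077

Δt = (7.5 − 1.5)/5 = 1.2.
Right endpoints: 2.7, 3.9, 5.1, 6.3, 7.5.
h(2.7) ≈ 3.3317, h(3.9) ≈ 3.8341, h(5.1) ≈ 4.2778, h(6.3) ≈ 4.6797, h(7.5) ≈ 5.0498.
Sum = Δt · [h(2.7) + h(3.9) + h(5.1) + h(6.3) + h(7.5)].
Sum ≈ 25.4077.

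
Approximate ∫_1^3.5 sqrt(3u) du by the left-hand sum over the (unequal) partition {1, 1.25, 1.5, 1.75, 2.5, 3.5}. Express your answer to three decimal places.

5.905

Subinterval widths: 0.25, 0.25, 0.25, 0.75, 1.
Left endpoints: 1, 1.25, 1.5, 1.75, 2.5.
f(1) ≈ 1.732, f(1.25) ≈ 1.936, f(1.5) ≈ 2.121, f(1.75) ≈ 2.291, f(2.5) ≈ 2.739.
Sum = Σ Δu_i · f(u_i).
Sum ≈ 5.905.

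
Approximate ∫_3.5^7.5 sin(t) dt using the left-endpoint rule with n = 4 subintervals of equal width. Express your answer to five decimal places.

Δt = (7.5 − 3.5)/4 = 1.
Left endpoints: 3.5, 4.5, 5.5, 6.5.
f(3.5) ≈ -0.35078, f(4.5) ≈ -0.97753, f(5.5) ≈ -0.70554, f(6.5) ≈ 0.21512.
Sum = Δt · [f(3.5) + f(4.5) + f(5.5) + f(6.5)].
Sum ≈ -1.81873.

-1.81873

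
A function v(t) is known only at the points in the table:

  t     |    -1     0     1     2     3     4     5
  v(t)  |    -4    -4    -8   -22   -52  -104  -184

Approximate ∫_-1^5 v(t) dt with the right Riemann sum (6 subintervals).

Δt = 1.
Sum = 1·[(-4) + (-8) + (-22) + (-52) + (-104) + (-184)] = -374.

-374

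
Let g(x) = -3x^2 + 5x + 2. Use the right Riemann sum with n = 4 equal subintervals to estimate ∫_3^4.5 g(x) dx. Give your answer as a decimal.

Δx = (4.5 − 3)/4 = 0.375.
Right endpoints: 3.375, 3.75, 4.125, 4.5.
g(3.375) = -15.296875, g(3.75) = -21.4375, g(4.125) = -28.421875, g(4.5) = -36.25.
Sum = Δx · [g(3.375) + g(3.75) + g(4.125) + g(4.5)].
Sum = -38.02734375.

-38.02734375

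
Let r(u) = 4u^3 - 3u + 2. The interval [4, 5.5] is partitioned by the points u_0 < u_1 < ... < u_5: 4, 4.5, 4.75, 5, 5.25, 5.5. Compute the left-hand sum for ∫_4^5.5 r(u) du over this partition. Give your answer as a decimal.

578.375

Subinterval widths: 0.5, 0.25, 0.25, 0.25, 0.25.
Left endpoints: 4, 4.5, 4.75, 5, 5.25.
r(4) = 246, r(4.5) = 353, r(4.75) = 416.4375, r(5) = 487, r(5.25) = 565.0625.
Sum = Σ Δu_i · r(u_i).
Sum = 578.375.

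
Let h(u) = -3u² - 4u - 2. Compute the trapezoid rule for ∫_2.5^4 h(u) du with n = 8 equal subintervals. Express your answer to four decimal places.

-70.9014

Δu = (4 − 2.5)/8 = 0.1875.
h(2.5) = -30.75, h(2.6875) = -34.41796875, h(2.875) = -38.296875, h(3.0625) = -42.38671875, h(3.25) = -46.6875, h(3.4375) = -51.19921875, h(3.625) = -55.921875, h(3.8125) = -60.85546875, h(4) = -66.
T_8 = (Δu/2)·[h(u_0) + 2h(u_1) + ... + 2h(u_{7}) + h(u_8)].
Sum ≈ -70.9014.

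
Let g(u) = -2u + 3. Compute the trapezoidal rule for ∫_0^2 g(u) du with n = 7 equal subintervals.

2

Δu = (2 − 0)/7 = 2/7.
g(0) = 3, g(2/7) = 17/7, g(4/7) = 13/7, g(6/7) = 9/7, g(8/7) = 5/7, g(10/7) = 1/7, g(12/7) = -3/7, g(2) = -1.
T_7 = (Δu/2)·[g(u_0) + 2g(u_1) + ... + 2g(u_{6}) + g(u_7)].
Sum = 2.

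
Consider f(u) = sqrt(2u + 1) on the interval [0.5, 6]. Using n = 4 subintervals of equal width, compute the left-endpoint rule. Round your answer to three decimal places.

13.109

Δu = (6 − 0.5)/4 = 1.375.
Left endpoints: 0.5, 1.875, 3.25, 4.625.
f(0.5) ≈ 1.414, f(1.875) ≈ 2.179, f(3.25) ≈ 2.739, f(4.625) ≈ 3.202.
Sum = Δu · [f(0.5) + f(1.875) + f(3.25) + f(4.625)].
Sum ≈ 13.109.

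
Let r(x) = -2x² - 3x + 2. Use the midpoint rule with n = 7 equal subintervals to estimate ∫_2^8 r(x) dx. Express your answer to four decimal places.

Δx = (8 − 2)/7 = 6/7.
Midpoints: 17/7, 23/7, 29/7, 5, 41/7, 47/7, 53/7.
r(17/7) = -837/49, r(23/7) = -1443/49, r(29/7) = -2193/49, r(5) = -63, r(41/7) = -4125/49, r(47/7) = -5307/49, r(53/7) = -6633/49.
Sum = Δx · [r(17/7) + r(23/7) + r(29/7) + ...].
Sum ≈ -413.2653.

-413.2653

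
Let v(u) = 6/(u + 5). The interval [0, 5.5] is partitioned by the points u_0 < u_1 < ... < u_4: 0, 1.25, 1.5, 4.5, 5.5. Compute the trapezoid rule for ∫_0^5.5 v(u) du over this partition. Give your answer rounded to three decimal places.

4.519

Subinterval widths: 1.25, 0.25, 3, 1.
v(0) = 1.2, v(1.25) = 0.96, v(1.5) = 12/13, v(4.5) = 12/19, v(5.5) = 4/7.
On each subinterval the trapezoid contributes (Δu_i/2)·[v(u_{i-1}) + v(u_i)].
Sum ≈ 4.519.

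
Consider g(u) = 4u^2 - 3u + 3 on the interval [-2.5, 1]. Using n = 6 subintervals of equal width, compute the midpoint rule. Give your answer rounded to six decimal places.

40.144676

Δu = (1 − (-2.5))/6 = 7/12.
Midpoints: -53/24, -1.625, -25/24, -11/24, 0.125, 17/24.
g(-53/24) = 4195/144, g(-1.625) = 18.4375, g(-25/24) = 1507/144, g(-11/24) = 751/144, g(0.125) = 2.6875, g(17/24) = 415/144.
Sum = Δu · [g(-53/24) + g(-1.625) + g(-25/24) + ...].
Sum ≈ 40.144676.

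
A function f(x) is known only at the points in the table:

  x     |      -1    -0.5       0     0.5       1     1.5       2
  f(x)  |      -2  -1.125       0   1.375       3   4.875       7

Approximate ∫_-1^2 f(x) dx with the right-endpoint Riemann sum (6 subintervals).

Δx = 0.5.
Sum = 0.5·[(-1.125) + 0 + 1.375 + 3 + 4.875 + 7] = 7.5625.

7.5625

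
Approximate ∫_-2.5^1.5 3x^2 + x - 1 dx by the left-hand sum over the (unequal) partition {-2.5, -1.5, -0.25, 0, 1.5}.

18.796875

Subinterval widths: 1, 1.25, 0.25, 1.5.
Left endpoints: -2.5, -1.5, -0.25, 0.
f(-2.5) = 15.25, f(-1.5) = 4.25, f(-0.25) = -1.0625, f(0) = -1.
Sum = Σ Δx_i · f(x_i).
Sum = 18.796875.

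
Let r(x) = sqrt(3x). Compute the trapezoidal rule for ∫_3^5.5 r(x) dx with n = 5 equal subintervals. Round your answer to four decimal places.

8.8913

Δx = (5.5 − 3)/5 = 0.5.
r(3) ≈ 3.0000, r(3.5) ≈ 3.2404, r(4) ≈ 3.4641, r(4.5) ≈ 3.6742, r(5) ≈ 3.8730, r(5.5) ≈ 4.0620.
T_5 = (Δx/2)·[r(x_0) + 2r(x_1) + ... + 2r(x_{4}) + r(x_5)].
Sum ≈ 8.8913.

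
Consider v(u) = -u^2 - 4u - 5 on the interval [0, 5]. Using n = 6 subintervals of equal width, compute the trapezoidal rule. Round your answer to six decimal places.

Δu = (5 − 0)/6 = 5/6.
v(0) = -5, v(5/6) = -325/36, v(5/3) = -130/9, v(2.5) = -21.25, v(10/3) = -265/9, v(25/6) = -1405/36, v(5) = -50.
T_6 = (Δu/2)·[v(u_0) + 2v(u_1) + ... + 2v(u_{5}) + v(u_6)].
Sum ≈ -117.245370.

-117.245370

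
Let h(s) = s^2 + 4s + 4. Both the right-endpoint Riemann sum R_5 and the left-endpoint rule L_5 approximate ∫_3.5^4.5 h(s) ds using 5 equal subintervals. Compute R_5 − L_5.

R_5 = 37.29.
L_5 = 34.89.
R_5 − L_5 = 2.4.

2.4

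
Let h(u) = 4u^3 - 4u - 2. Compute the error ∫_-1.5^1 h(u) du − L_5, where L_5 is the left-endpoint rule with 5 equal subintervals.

Exact integral: ∫_-1.5^1 h(u) du = -6.5625.
L_5 = -8.75.
Error = -6.5625 − (-8.75) = 2.1875.

2.1875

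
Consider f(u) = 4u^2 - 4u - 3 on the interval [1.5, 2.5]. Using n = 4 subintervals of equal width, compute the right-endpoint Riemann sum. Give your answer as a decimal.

6.875

Δu = (2.5 − 1.5)/4 = 0.25.
Right endpoints: 1.75, 2, 2.25, 2.5.
f(1.75) = 2.25, f(2) = 5, f(2.25) = 8.25, f(2.5) = 12.
Sum = Δu · [f(1.75) + f(2) + f(2.25) + f(2.5)].
Sum = 6.875.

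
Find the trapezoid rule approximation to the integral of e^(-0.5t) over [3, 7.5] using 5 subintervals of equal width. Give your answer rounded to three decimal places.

Δt = (7.5 − 3)/5 = 0.9.
f(3) ≈ 0.223, f(3.9) ≈ 0.142, f(4.8) ≈ 0.091, f(5.7) ≈ 0.058, f(6.6) ≈ 0.037, f(7.5) ≈ 0.024.
T_5 = (Δt/2)·[f(t_0) + 2f(t_1) + ... + 2f(t_{4}) + f(t_5)].
Sum ≈ 0.406.

0.406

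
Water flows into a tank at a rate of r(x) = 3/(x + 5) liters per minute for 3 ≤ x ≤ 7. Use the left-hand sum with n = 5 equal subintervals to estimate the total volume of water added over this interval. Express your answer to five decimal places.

1.26778

Δx = (7 − 3)/5 = 0.8.
Left endpoints: 3, 3.8, 4.6, 5.4, 6.2.
r(3) = 0.375, r(3.8) = 15/44, r(4.6) = 0.3125, r(5.4) = 15/52, r(6.2) = 15/56.
Sum = Δx · [r(3) + r(3.8) + r(4.6) + r(5.4) + r(6.2)].
Sum ≈ 1.26778.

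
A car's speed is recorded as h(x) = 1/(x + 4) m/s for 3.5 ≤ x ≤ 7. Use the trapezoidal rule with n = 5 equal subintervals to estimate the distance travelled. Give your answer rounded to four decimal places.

Δx = (7 − 3.5)/5 = 0.7.
h(3.5) = 2/15, h(4.2) = 5/41, h(4.9) = 10/89, h(5.6) = 5/48, h(6.3) = 10/103, h(7) = 1/11.
T_5 = (Δx/2)·[h(x_0) + 2h(x_1) + ... + 2h(x_{4}) + h(x_5)].
Sum ≈ 0.3834.

0.3834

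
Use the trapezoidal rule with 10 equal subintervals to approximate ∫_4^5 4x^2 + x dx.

Δx = (5 − 4)/10 = 0.1.
f(4) = 68, f(4.1) = 71.34, f(4.2) = 74.76, f(4.3) = 78.26, f(4.4) = 81.84, f(4.5) = 85.5, f(4.6) = 89.24, f(4.7) = 93.06, f(4.8) = 96.96, f(4.9) = 100.94, f(5) = 105.
T_10 = (Δx/2)·[f(x_0) + 2f(x_1) + ... + 2f(x_{9}) + f(x_10)].
Sum = 85.84.

85.84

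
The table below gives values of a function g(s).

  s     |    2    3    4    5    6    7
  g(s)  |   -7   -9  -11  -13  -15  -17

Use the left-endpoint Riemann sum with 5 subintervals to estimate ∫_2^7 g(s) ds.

Δs = 1.
Sum = 1·[(-7) + (-9) + (-11) + (-13) + (-15)] = -55.

-55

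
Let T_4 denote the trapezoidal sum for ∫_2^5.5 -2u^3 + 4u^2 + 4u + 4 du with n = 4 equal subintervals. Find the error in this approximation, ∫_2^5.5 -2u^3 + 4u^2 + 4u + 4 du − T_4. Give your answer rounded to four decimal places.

Exact integral: ∫_2^5.5 f(u) du ≈ -171.864583.
T_4 ≈ -180.126953.
Error ≈ -171.864583 − (-180.126953) ≈ 8.2624.

8.2624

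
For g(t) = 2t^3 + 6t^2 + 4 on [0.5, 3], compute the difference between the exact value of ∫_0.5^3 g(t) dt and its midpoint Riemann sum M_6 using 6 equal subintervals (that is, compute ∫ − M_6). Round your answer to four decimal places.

Exact integral: ∫_0.5^3 g(t) dt = 104.21875.
M_6 ≈ 103.621962.
Error ≈ 104.21875 − 103.621962 ≈ 0.5968.

0.5968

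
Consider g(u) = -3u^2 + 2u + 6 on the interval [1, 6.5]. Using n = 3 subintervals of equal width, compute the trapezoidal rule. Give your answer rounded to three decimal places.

-208.618

Δu = (6.5 − 1)/3 = 11/6.
g(1) = 5, g(17/6) = -149/12, g(14/3) = -50, g(6.5) = -107.75.
T_3 = (Δu/2)·[g(u_0) + 2g(u_1) + 2g(u_2) + g(u_3)].
Sum ≈ -208.618.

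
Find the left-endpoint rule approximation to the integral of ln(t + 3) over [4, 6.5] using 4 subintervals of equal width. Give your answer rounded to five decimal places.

Δt = (6.5 − 4)/4 = 0.625.
Left endpoints: 4, 4.625, 5.25, 5.875.
f(4) ≈ 1.94591, f(4.625) ≈ 2.03143, f(5.25) ≈ 2.11021, f(5.875) ≈ 2.18324.
Sum = Δt · [f(4) + f(4.625) + f(5.25) + f(5.875)].
Sum ≈ 5.16925.

5.16925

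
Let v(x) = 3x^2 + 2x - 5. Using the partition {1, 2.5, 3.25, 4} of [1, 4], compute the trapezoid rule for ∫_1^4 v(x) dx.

65.109375

Subinterval widths: 1.5, 0.75, 0.75.
v(1) = 0, v(2.5) = 18.75, v(3.25) = 33.1875, v(4) = 51.
On each subinterval the trapezoid contributes (Δx_i/2)·[v(x_{i-1}) + v(x_i)].
Sum = 65.109375.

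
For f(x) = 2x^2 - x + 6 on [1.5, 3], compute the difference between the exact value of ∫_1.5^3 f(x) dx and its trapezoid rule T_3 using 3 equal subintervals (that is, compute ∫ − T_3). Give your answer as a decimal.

Exact integral: ∫_1.5^3 f(x) dx = 21.375.
T_3 = 21.5.
Error = 21.375 − 21.5 = -0.125.

-0.125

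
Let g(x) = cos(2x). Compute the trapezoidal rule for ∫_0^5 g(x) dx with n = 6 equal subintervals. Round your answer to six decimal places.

-0.205923

Δx = (5 − 0)/6 = 5/6.
g(0) ≈ 1.000000, g(5/6) ≈ -0.095724, g(5/3) ≈ -0.981674, g(2.5) ≈ 0.283662, g(10/3) ≈ 0.927368, g(25/6) ≈ -0.461204, g(5) ≈ -0.839072.
T_6 = (Δx/2)·[g(x_0) + 2g(x_1) + ... + 2g(x_{5}) + g(x_6)].
Sum ≈ -0.205923.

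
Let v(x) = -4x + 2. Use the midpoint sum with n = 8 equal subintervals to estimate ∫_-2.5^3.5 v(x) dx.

0

Δx = (3.5 − (-2.5))/8 = 0.75.
Midpoints: -2.125, -1.375, -0.625, 0.125, 0.875, 1.625, 2.375, 3.125.
v(-2.125) = 10.5, v(-1.375) = 7.5, v(-0.625) = 4.5, v(0.125) = 1.5, v(0.875) = -1.5, v(1.625) = -4.5, v(2.375) = -7.5, v(3.125) = -10.5.
Sum = Δx · [v(-2.125) + v(-1.375) + v(-0.625) + ...].
Sum = 0.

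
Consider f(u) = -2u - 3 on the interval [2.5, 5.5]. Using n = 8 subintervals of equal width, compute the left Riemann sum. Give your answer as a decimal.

-31.875

Δu = (5.5 − 2.5)/8 = 0.375.
Left endpoints: 2.5, 2.875, 3.25, 3.625, 4, 4.375, 4.75, 5.125.
f(2.5) = -8, f(2.875) = -8.75, f(3.25) = -9.5, f(3.625) = -10.25, f(4) = -11, f(4.375) = -11.75, f(4.75) = -12.5, f(5.125) = -13.25.
Sum = Δu · [f(2.5) + f(2.875) + f(3.25) + ...].
Sum = -31.875.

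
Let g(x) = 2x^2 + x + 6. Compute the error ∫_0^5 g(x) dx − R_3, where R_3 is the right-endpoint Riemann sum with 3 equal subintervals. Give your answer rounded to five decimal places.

Exact integral: ∫_0^5 g(x) dx ≈ 125.8333333.
R_3 ≈ 176.2962963.
Error ≈ 125.8333333 − 176.2962963 ≈ -50.46296.

-50.46296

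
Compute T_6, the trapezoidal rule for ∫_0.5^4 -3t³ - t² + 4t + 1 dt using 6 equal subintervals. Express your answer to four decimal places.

-182.4628

Δt = (4 − 0.5)/6 = 7/12.
f(0.5) = 2.375, f(13/12) = 199/576, f(5/3) = -9, f(2.25) = -29.234375, f(17/6) = -4603/72, f(41/12) = -22399/192, f(4) = -191.
T_6 = (Δt/2)·[f(t_0) + 2f(t_1) + ... + 2f(t_{5}) + f(t_6)].
Sum ≈ -182.4628.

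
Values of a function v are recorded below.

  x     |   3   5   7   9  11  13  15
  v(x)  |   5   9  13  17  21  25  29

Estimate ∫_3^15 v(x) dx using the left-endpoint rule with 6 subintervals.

Δx = 2.
Sum = 2·[5 + 9 + 13 + 17 + 21 + 25] = 180.

180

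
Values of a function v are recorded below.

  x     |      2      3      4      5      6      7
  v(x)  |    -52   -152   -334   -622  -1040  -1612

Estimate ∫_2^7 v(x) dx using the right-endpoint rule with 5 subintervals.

Δx = 1.
Sum = 1·[(-152) + (-334) + (-622) + (-1040) + (-1612)] = -3760.

-3760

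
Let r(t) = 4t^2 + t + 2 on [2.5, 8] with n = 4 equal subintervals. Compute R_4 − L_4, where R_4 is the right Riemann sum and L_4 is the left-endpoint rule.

325.1875

R_4 = 871.234375.
L_4 = 546.046875.
R_4 − L_4 = 325.1875.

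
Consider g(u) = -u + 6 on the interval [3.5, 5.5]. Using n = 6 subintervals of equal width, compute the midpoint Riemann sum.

Δu = (5.5 − 3.5)/6 = 1/3.
Midpoints: 11/3, 4, 13/3, 14/3, 5, 16/3.
g(11/3) = 7/3, g(4) = 2, g(13/3) = 5/3, g(14/3) = 4/3, g(5) = 1, g(16/3) = 2/3.
Sum = Δu · [g(11/3) + g(4) + g(13/3) + ...].
Sum = 3.

3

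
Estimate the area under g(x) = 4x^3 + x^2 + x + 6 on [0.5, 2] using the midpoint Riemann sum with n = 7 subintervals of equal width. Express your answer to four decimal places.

29.3457

Δx = (2 − 0.5)/7 = 3/14.
Midpoints: 17/28, 23/28, 29/28, 1.25, 41/28, 47/28, 53/28.
g(17/28) = 10799/1372, g(23/28) = 26653/2744, g(29/28) = 8611/686, g(1.25) = 16.625, g(41/28) = 30413/1372, g(47/28) = 80713/2744, g(53/28) = 13241/343.
Sum = Δx · [g(17/28) + g(23/28) + g(29/28) + ...].
Sum ≈ 29.3457.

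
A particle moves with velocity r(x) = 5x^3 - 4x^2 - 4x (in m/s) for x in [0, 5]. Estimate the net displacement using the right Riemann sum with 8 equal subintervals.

Δx = (5 − 0)/8 = 0.625.
Right endpoints: 0.625, 1.25, 1.875, 2.5, 3.125, 3.75, 4.375, 5.
r(0.625) = -1455/512, r(1.25) = -1.484375, r(1.875) = 5835/512, r(2.5) = 43.125, r(3.125) = 51725/512, r(3.75) = 192.421875, r(4.375) = 166215/512, r(5) = 505.
Sum = Δx · [r(0.625) + r(1.25) + r(1.875) + ...].
Sum = 733.30078125.

733.30078125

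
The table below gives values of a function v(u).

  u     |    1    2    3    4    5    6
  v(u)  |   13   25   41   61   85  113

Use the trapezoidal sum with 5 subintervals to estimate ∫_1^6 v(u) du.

Δu = 1.
T_5 = (1/2)·[13 + 2·25 + 2·41 + 2·61 + 2·85 + 113] = 275.

275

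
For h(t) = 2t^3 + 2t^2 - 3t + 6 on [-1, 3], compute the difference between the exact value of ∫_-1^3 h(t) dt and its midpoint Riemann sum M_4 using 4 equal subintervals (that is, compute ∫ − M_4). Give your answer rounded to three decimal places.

Exact integral: ∫_-1^3 h(t) dt ≈ 70.66667.
M_4 = 68.
Error ≈ 70.66667 − 68 ≈ 2.667.

2.667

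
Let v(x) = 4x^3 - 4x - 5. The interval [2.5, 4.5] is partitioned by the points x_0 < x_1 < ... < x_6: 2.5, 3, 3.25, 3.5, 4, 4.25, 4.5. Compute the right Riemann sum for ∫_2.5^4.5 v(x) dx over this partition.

Subinterval widths: 0.5, 0.25, 0.25, 0.5, 0.25, 0.25.
Right endpoints: 3, 3.25, 3.5, 4, 4.25, 4.5.
v(3) = 91, v(3.25) = 119.3125, v(3.5) = 152.5, v(4) = 235, v(4.25) = 285.0625, v(4.5) = 341.5.
Sum = Σ Δx_i · v(x_i).
Sum = 387.59375.

387.59375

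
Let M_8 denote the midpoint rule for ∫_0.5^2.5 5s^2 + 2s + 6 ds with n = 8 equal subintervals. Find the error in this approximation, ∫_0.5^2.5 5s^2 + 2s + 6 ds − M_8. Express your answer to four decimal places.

0.0521

Exact integral: ∫_0.5^2.5 f(s) ds ≈ 43.833333.
M_8 = 43.78125.
Error ≈ 43.833333 − 43.78125 ≈ 0.0521.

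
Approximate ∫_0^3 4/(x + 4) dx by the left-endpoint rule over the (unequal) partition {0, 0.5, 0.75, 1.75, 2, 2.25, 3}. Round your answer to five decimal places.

2.38491

Subinterval widths: 0.5, 0.25, 1, 0.25, 0.25, 0.75.
Left endpoints: 0, 0.5, 0.75, 1.75, 2, 2.25.
f(0) = 1, f(0.5) = 8/9, f(0.75) = 16/19, f(1.75) = 16/23, f(2) = 2/3, f(2.25) = 0.64.
Sum = Σ Δx_i · f(x_i).
Sum ≈ 2.38491.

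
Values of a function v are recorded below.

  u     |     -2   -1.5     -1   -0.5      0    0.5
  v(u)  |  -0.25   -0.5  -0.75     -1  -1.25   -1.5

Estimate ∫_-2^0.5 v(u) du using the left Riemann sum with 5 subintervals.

-1.875

Δu = 0.5.
Sum = 0.5·[(-0.25) + (-0.5) + (-0.75) + (-1) + (-1.25)] = -1.875.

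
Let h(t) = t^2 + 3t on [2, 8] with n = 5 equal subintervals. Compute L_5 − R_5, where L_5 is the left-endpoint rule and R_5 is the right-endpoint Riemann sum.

-93.6

L_5 = 212.64.
R_5 = 306.24.
L_5 − R_5 = -93.6.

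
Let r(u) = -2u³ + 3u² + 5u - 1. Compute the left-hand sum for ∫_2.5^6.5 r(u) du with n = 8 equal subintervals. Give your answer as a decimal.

-434.5

Δu = (6.5 − 2.5)/8 = 0.5.
Left endpoints: 2.5, 3, 3.5, 4, 4.5, 5, 5.5, 6.
r(2.5) = -1, r(3) = -13, r(3.5) = -32.5, r(4) = -61, r(4.5) = -100, r(5) = -151, r(5.5) = -215.5, r(6) = -295.
Sum = Δu · [r(2.5) + r(3) + r(3.5) + ...].
Sum = -434.5.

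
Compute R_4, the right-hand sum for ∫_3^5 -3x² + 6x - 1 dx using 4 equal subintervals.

Δx = (5 − 3)/4 = 0.5.
Right endpoints: 3.5, 4, 4.5, 5.
f(3.5) = -16.75, f(4) = -25, f(4.5) = -34.75, f(5) = -46.
Sum = Δx · [f(3.5) + f(4) + f(4.5) + f(5)].
Sum = -61.25.

-61.25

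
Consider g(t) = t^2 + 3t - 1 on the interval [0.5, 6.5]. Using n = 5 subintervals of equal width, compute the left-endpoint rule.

Δt = (6.5 − 0.5)/5 = 1.2.
Left endpoints: 0.5, 1.7, 2.9, 4.1, 5.3.
g(0.5) = 0.75, g(1.7) = 6.99, g(2.9) = 16.11, g(4.1) = 28.11, g(5.3) = 42.99.
Sum = Δt · [g(0.5) + g(1.7) + g(2.9) + g(4.1) + g(5.3)].
Sum = 113.94.

113.94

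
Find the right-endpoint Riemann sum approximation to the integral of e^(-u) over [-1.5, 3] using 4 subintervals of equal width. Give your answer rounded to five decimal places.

2.39681

Δu = (3 − (-1.5))/4 = 1.125.
Right endpoints: -0.375, 0.75, 1.875, 3.
f(-0.375) ≈ 1.45499, f(0.75) ≈ 0.47237, f(1.875) ≈ 0.15335, f(3) ≈ 0.04979.
Sum = Δu · [f(-0.375) + f(0.75) + f(1.875) + f(3)].
Sum ≈ 2.39681.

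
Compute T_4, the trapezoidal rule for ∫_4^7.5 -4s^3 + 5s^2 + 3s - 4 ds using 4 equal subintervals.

Δs = (7.5 − 4)/4 = 0.875.
f(4) = -168, f(4.875) = -333.9765625, f(5.75) = -581.875, f(6.625) = -927.7734375, f(7.5) = -1387.75.
T_4 = (Δs/2)·[f(s_0) + 2f(s_1) + 2f(s_2) + 2f(s_3) + f(s_4)].
Sum = -2293.8125.

-2293.8125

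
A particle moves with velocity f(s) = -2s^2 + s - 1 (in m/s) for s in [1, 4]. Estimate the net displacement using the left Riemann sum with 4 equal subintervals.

-27.9375

Δs = (4 − 1)/4 = 0.75.
Left endpoints: 1, 1.75, 2.5, 3.25.
f(1) = -2, f(1.75) = -5.375, f(2.5) = -11, f(3.25) = -18.875.
Sum = Δs · [f(1) + f(1.75) + f(2.5) + f(3.25)].
Sum = -27.9375.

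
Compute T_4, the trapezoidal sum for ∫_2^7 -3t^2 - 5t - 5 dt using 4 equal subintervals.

-476.40625

Δt = (7 − 2)/4 = 1.25.
f(2) = -27, f(3.25) = -52.9375, f(4.5) = -88.25, f(5.75) = -132.9375, f(7) = -187.
T_4 = (Δt/2)·[f(t_0) + 2f(t_1) + 2f(t_2) + 2f(t_3) + f(t_4)].
Sum = -476.40625.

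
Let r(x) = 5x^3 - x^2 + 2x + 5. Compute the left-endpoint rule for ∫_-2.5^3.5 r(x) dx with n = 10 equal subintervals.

68.04

Δx = (3.5 − (-2.5))/10 = 0.6.
Left endpoints: -2.5, -1.9, -1.3, -0.7, -0.1, 0.5, 1.1, 1.7, 2.3, 2.9.
r(-2.5) = -84.375, r(-1.9) = -36.705, r(-1.3) = -10.275, r(-0.7) = 1.395, r(-0.1) = 4.785, r(0.5) = 6.375, r(1.1) = 12.645, r(1.7) = 30.075, r(2.3) = 65.145, r(2.9) = 124.335.
Sum = Δx · [r(-2.5) + r(-1.9) + r(-1.3) + ...].
Sum = 68.04.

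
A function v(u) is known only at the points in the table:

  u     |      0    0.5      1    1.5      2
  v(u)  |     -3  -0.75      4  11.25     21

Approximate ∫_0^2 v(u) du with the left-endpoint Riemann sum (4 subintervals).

5.75

Δu = 0.5.
Sum = 0.5·[(-3) + (-0.75) + 4 + 11.25] = 5.75.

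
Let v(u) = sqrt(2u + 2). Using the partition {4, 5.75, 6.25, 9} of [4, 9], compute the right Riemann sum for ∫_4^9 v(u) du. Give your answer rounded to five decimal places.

20.63223

Subinterval widths: 1.75, 0.5, 2.75.
Right endpoints: 5.75, 6.25, 9.
v(5.75) ≈ 3.67423, v(6.25) ≈ 3.80789, v(9) ≈ 4.47214.
Sum = Σ Δu_i · v(u_i).
Sum ≈ 20.63223.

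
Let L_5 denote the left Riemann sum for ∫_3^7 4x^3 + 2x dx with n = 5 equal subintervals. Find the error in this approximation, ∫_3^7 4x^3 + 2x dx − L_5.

Exact integral: ∫_3^7 f(x) dx = 2360.
L_5 = 1876.8.
Error = 2360 − 1876.8 = 483.2.

483.2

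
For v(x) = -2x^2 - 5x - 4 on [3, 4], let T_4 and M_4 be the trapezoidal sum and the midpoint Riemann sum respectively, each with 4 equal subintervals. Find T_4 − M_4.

-0.03125

T_4 = -46.1875.
M_4 = -46.15625.
T_4 − M_4 = -0.03125.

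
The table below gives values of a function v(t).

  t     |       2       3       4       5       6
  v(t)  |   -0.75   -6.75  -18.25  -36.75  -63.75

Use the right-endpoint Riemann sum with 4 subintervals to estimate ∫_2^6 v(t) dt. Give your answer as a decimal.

-125.5

Δt = 1.
Sum = 1·[(-6.75) + (-18.25) + (-36.75) + (-63.75)] = -125.5.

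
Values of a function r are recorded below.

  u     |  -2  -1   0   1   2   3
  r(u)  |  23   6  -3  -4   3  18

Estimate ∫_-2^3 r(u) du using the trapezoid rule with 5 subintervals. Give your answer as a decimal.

Δu = 1.
T_5 = (1/2)·[23 + 2·6 + 2·(-3) + 2·(-4) + 2·3 + 18] = 22.5.

22.5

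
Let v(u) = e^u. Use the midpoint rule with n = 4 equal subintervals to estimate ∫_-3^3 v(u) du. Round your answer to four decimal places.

Δu = (3 − (-3))/4 = 1.5.
Midpoints: -2.25, -0.75, 0.75, 2.25.
v(-2.25) ≈ 0.1054, v(-0.75) ≈ 0.4724, v(0.75) ≈ 2.1170, v(2.25) ≈ 9.4877.
Sum = Δu · [v(-2.25) + v(-0.75) + v(0.75) + v(2.25)].
Sum ≈ 18.2738.

18.2738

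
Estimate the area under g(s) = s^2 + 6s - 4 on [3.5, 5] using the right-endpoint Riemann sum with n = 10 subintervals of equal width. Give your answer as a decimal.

Δs = (5 − 3.5)/10 = 0.15.
Right endpoints: 3.65, 3.8, 3.95, 4.1, 4.25, 4.4, 4.55, 4.7, 4.85, 5.
g(3.65) = 31.2225, g(3.8) = 33.24, g(3.95) = 35.3025, g(4.1) = 37.41, g(4.25) = 39.5625, g(4.4) = 41.76, g(4.55) = 44.0025, g(4.7) = 46.29, g(4.85) = 48.6225, g(5) = 51.
Sum = Δs · [g(3.65) + g(3.8) + g(3.95) + ...].
Sum = 61.261875.

61.261875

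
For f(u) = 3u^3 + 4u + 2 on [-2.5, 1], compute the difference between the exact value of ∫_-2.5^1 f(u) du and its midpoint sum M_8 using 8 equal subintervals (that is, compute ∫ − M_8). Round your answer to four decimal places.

-0.3768

Exact integral: ∫_-2.5^1 f(u) du = -32.046875.
M_8 ≈ -31.670044.
Error ≈ -32.046875 − (-31.670044) ≈ -0.3768.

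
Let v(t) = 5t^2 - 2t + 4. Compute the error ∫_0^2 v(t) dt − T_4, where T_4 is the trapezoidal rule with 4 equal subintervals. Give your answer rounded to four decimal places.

Exact integral: ∫_0^2 v(t) dt ≈ 17.333333.
T_4 = 17.75.
Error ≈ 17.333333 − 17.75 ≈ -0.4167.

-0.4167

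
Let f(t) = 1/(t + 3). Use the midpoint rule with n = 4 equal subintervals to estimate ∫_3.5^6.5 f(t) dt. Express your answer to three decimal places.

0.379

Δt = (6.5 − 3.5)/4 = 0.75.
Midpoints: 3.875, 4.625, 5.375, 6.125.
f(3.875) = 8/55, f(4.625) = 8/61, f(5.375) = 8/67, f(6.125) = 8/73.
Sum = Δt · [f(3.875) + f(4.625) + f(5.375) + f(6.125)].
Sum ≈ 0.379.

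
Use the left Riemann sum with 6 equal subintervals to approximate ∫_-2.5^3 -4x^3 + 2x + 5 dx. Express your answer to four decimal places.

Δx = (3 − (-2.5))/6 = 11/12.
Left endpoints: -2.5, -19/12, -2/3, 0.25, 7/6, 25/12.
f(-2.5) = 62.5, f(-19/12) = 7651/432, f(-2/3) = 131/27, f(0.25) = 5.4375, f(7/6) = 53/54, f(25/12) = -11665/432.
Sum = Δx · [f(-2.5) + f(-19/12) + f(-2/3) + ...].
Sum ≈ 59.1059.

59.1059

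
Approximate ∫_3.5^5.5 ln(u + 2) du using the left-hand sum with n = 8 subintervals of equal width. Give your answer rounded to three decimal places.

Δu = (5.5 − 3.5)/8 = 0.25.
Left endpoints: 3.5, 3.75, 4, 4.25, 4.5, 4.75, 5, 5.25.
f(3.5) ≈ 1.705, f(3.75) ≈ 1.749, f(4) ≈ 1.792, f(4.25) ≈ 1.833, f(4.5) ≈ 1.872, f(4.75) ≈ 1.910, f(5) ≈ 1.946, f(5.25) ≈ 1.981.
Sum = Δu · [f(3.5) + f(3.75) + f(4) + ...].
Sum ≈ 3.697.

3.697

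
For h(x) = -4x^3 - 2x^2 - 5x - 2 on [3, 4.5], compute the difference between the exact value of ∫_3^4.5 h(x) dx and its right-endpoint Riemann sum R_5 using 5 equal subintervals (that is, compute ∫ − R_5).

44.0325

Exact integral: ∫_3^4.5 h(x) dx = -402.9375.
R_5 = -446.97.
Error = -402.9375 − (-446.97) = 44.0325.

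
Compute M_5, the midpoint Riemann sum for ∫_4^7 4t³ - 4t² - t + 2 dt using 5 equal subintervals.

Δt = (7 − 4)/5 = 0.6.
Midpoints: 4.3, 4.9, 5.5, 6.1, 6.7.
f(4.3) = 241.768, f(4.9) = 371.656, f(5.5) = 541, f(6.1) = 754.984, f(6.7) = 1018.792.
Sum = Δt · [f(4.3) + f(4.9) + f(5.5) + f(6.1) + f(6.7)].
Sum = 1756.92.

1756.92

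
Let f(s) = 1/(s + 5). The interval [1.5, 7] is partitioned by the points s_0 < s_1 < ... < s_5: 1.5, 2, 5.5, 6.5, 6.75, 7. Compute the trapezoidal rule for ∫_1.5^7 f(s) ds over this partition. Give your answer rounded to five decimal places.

0.62450

Subinterval widths: 0.5, 3.5, 1, 0.25, 0.25.
f(1.5) = 2/13, f(2) = 1/7, f(5.5) = 2/21, f(6.5) = 2/23, f(6.75) = 4/47, f(7) = 1/12.
On each subinterval the trapezoid contributes (Δs_i/2)·[f(s_{i-1}) + f(s_i)].
Sum ≈ 0.62450.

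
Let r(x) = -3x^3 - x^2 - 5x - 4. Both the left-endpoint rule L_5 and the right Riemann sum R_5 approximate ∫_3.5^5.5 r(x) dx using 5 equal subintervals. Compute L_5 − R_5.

L_5 = -590.43.
R_5 = -749.83.
L_5 − R_5 = 159.4.

159.4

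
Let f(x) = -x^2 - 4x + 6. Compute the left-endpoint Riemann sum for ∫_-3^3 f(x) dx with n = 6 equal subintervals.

Δx = (3 − (-3))/6 = 1.
Left endpoints: -3, -2, -1, 0, 1, 2.
f(-3) = 9, f(-2) = 10, f(-1) = 9, f(0) = 6, f(1) = 1, f(2) = -6.
Sum = Δx · [f(-3) + f(-2) + f(-1) + ...].
Sum = 29.

29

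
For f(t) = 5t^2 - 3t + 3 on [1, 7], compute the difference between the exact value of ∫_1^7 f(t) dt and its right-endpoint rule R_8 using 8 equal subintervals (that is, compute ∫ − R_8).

Exact integral: ∫_1^7 f(t) dt = 516.
R_8 = 602.0625.
Error = 516 − 602.0625 = -86.0625.

-86.0625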